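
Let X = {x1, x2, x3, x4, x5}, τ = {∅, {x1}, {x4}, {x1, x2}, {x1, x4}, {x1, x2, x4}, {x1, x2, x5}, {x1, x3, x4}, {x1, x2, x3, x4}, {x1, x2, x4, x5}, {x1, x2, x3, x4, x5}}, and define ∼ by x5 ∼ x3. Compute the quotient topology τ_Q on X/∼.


X/∼ = {[x1], [x2], [x3=x5], [x4]}; |τ_Q| = 7.

Equivalence classes: [x1], [x2], [x3=x5], [x4].
Quotient map π: X → X/∼ sends x1 ↦ [x1], x2 ↦ [x2], x3 ↦ [x3=x5], x4 ↦ [x4], x5 ↦ [x3=x5].
For each subset V ⊆ X/∼, compute π^{-1}(V) ⊆ X and check whether π^{-1}(V) ∈ τ. V is open in τ_Q iff π^{-1}(V) ∈ τ.
  V = {}: π^{-1}(V) = ∅ ∈ τ ✓.
  V = {[x1]}: π^{-1}(V) = {x1} ∈ τ ✓.
  V = {[x2]}: π^{-1}(V) = {x2} ∉ τ ✗.
  V = {[x1], [x2]}: π^{-1}(V) = {x1, x2} ∈ τ ✓.
  V = {[x3=x5]}: π^{-1}(V) = {x3, x5} ∉ τ ✗.
  V = {[x1], [x3=x5]}: π^{-1}(V) = {x1, x3, x5} ∉ τ ✗.
  V = {[x2], [x3=x5]}: π^{-1}(V) = {x2, x3, x5} ∉ τ ✗.
  V = {[x1], [x2], [x3=x5]}: π^{-1}(V) = {x1, x2, x3, x5} ∉ τ ✗.
  V = {[x4]}: π^{-1}(V) = {x4} ∈ τ ✓.
  V = {[x1], [x4]}: π^{-1}(V) = {x1, x4} ∈ τ ✓.
  V = {[x2], [x4]}: π^{-1}(V) = {x2, x4} ∉ τ ✗.
  V = {[x1], [x2], [x4]}: π^{-1}(V) = {x1, x2, x4} ∈ τ ✓.
  V = {[x3=x5], [x4]}: π^{-1}(V) = {x3, x4, x5} ∉ τ ✗.
  V = {[x1], [x3=x5], [x4]}: π^{-1}(V) = {x1, x3, x4, x5} ∉ τ ✗.
  V = {[x2], [x3=x5], [x4]}: π^{-1}(V) = {x2, x3, x4, x5} ∉ τ ✗.
  V = {[x1], [x2], [x3=x5], [x4]}: π^{-1}(V) = {x1, x2, x3, x4, x5} ∈ τ ✓.
Open sets in the quotient: τ_Q = {{}, {[x1]}, {[x1], [x2]}, {[x4]}, {[x1], [x4]}, {[x1], [x2], [x4]}, {[x1], [x2], [x3=x5], [x4]}} (7 elements).


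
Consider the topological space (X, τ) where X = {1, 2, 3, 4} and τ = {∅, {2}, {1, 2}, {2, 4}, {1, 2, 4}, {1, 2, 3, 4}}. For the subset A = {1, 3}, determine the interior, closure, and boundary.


int(A) = ∅, cl(A) = {1, 3}, ∂A = {1, 3}.

Closed sets in (X, τ) are complements of opens:
  closed(X, τ) = {∅, {3}, {1, 3}, {3, 4}, {1, 3, 4}, {1, 2, 3, 4}}.
int(A) = ⋃ {U ∈ τ : U ⊆ A}. Opens contained in A: ∅.
Taking the union of these: int(A) = ∅.
cl(A) = ⋂ {C closed : A ⊆ C}. Closed sets containing A: {1, 3}, {1, 3, 4}, {1, 2, 3, 4}.
Intersecting these: cl(A) = {1, 3}.
∂A = cl(A) ∖ int(A) = {1, 3} ∖ ∅ = {1, 3}.


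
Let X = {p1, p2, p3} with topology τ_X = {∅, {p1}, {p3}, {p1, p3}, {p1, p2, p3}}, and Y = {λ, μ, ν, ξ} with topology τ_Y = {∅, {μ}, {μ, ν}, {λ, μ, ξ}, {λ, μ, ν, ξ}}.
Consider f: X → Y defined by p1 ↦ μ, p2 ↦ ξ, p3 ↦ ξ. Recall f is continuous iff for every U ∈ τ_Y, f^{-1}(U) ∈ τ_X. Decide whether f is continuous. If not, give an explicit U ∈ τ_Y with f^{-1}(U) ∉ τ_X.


f IS continuous.

Compute f^{-1}(U) for each U ∈ τ_Y:
  U = ∅: f^{-1}(U) = ∅ ∈ τ_X ✓.
  U = {μ}: f^{-1}(U) = {p1} ∈ τ_X ✓.
  U = {μ, ν}: f^{-1}(U) = {p1} ∈ τ_X ✓.
  U = {λ, μ, ξ}: f^{-1}(U) = {p1, p2, p3} ∈ τ_X ✓.
  U = {λ, μ, ν, ξ}: f^{-1}(U) = {p1, p2, p3} ∈ τ_X ✓.
Every preimage lies in τ_X, so f IS continuous.


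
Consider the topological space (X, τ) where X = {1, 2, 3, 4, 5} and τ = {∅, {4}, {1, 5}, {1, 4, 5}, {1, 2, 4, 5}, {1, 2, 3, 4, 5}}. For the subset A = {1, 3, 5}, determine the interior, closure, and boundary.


int(A) = {1, 5}, cl(A) = {1, 2, 3, 5}, ∂A = {2, 3}.

Closed sets in (X, τ) are complements of opens:
  closed(X, τ) = {∅, {3}, {2, 3}, {2, 3, 4}, {1, 2, 3, 5}, {1, 2, 3, 4, 5}}.
int(A) = ⋃ {U ∈ τ : U ⊆ A}. Opens contained in A: ∅, {1, 5}.
Taking the union of these: int(A) = {1, 5}.
cl(A) = ⋂ {C closed : A ⊆ C}. Closed sets containing A: {1, 2, 3, 5}, {1, 2, 3, 4, 5}.
Intersecting these: cl(A) = {1, 2, 3, 5}.
∂A = cl(A) ∖ int(A) = {1, 2, 3, 5} ∖ {1, 5} = {2, 3}.


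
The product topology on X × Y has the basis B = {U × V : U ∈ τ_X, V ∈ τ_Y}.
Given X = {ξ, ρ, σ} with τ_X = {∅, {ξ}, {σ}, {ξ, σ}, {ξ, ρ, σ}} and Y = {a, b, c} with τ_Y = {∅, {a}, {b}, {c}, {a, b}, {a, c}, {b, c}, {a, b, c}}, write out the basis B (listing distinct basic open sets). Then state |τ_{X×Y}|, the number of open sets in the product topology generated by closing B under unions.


Basis B = {∅ × ∅, {ξ} × {a}, {ξ} × {b}, {ξ} × {c}, {σ} × {a}, {σ} × {b}, {σ} × {c}, {ξ} × {a, b}, {ξ} × {a, c}, {ξ, σ} × {a}, {ξ} × {b, c}, {ξ, σ} × {b}, {ξ, σ} × {c}, {σ} × {a, b}, {σ} × {a, c}, {σ} × {b, c}, {ξ} × {a, b, c}, {ξ, ρ, σ} × {a}, {ξ, ρ, σ} × {b}, {ξ, ρ, σ} × {c}, {σ} × {a, b, c}, {ξ, σ} × {a, b}, {ξ, σ} × {a, c}, {ξ, σ} × {b, c}, {ξ, σ} × {a, b, c}, {ξ, ρ, σ} × {a, b}, {ξ, ρ, σ} × {a, c}, {ξ, ρ, σ} × {b, c}, {ξ, ρ, σ} × {a, b, c}}; |τ_{X×Y}| = 125.

Enumerate products U × V with U ∈ τ_X, V ∈ τ_Y (deduplicated):
  ∅ × ∅ = {} (∅)
  {ξ} × {a} = {(ξ,a)}
  {ξ} × {b} = {(ξ,b)}
  {ξ} × {c} = {(ξ,c)}
  {σ} × {a} = {(σ,a)}
  {σ} × {b} = {(σ,b)}
  {σ} × {c} = {(σ,c)}
  {ξ} × {a, b} = {(ξ,a), (ξ,b)}
  {ξ} × {a, c} = {(ξ,a), (ξ,c)}
  {ξ, σ} × {a} = {(ξ,a), (σ,a)}
  {ξ} × {b, c} = {(ξ,b), (ξ,c)}
  {ξ, σ} × {b} = {(ξ,b), (σ,b)}
  {ξ, σ} × {c} = {(ξ,c), (σ,c)}
  {σ} × {a, b} = {(σ,a), (σ,b)}
  {σ} × {a, c} = {(σ,a), (σ,c)}
  {σ} × {b, c} = {(σ,b), (σ,c)}
  {ξ} × {a, b, c} = {(ξ,a), (ξ,b), (ξ,c)}
  {ξ, ρ, σ} × {a} = {(ξ,a), (ρ,a), (σ,a)}
  {ξ, ρ, σ} × {b} = {(ξ,b), (ρ,b), (σ,b)}
  {ξ, ρ, σ} × {c} = {(ξ,c), (ρ,c), (σ,c)}
  {σ} × {a, b, c} = {(σ,a), (σ,b), (σ,c)}
  {ξ, σ} × {a, b} = {(ξ,a), (ξ,b), (σ,a), (σ,b)}
  {ξ, σ} × {a, c} = {(ξ,a), (ξ,c), (σ,a), (σ,c)}
  {ξ, σ} × {b, c} = {(ξ,b), (ξ,c), (σ,b), (σ,c)}
  {ξ, σ} × {a, b, c} = {(ξ,a), (ξ,b), (ξ,c), (σ,a), (σ,b), (σ,c)}
  {ξ, ρ, σ} × {a, b} = {(ξ,a), (ξ,b), (ρ,a), (ρ,b), (σ,a), (σ,b)}
  {ξ, ρ, σ} × {a, c} = {(ξ,a), (ξ,c), (ρ,a), (ρ,c), (σ,a), (σ,c)}
  {ξ, ρ, σ} × {b, c} = {(ξ,b), (ξ,c), (ρ,b), (ρ,c), (σ,b), (σ,c)}
  {ξ, ρ, σ} × {a, b, c} = {(ξ,a), (ξ,b), (ξ,c), (ρ,a), (ρ,b), (ρ,c), (σ,a), (σ,b), (σ,c)}
These 29 distinct sets form the basis B.
Close under arbitrary unions to get τ_{X×Y}; counting gives |τ_{X×Y}| = 125.


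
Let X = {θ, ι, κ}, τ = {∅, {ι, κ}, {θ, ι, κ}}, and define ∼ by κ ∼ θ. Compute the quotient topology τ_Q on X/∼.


X/∼ = {[θ=κ], [ι]}; |τ_Q| = 2.

Equivalence classes: [θ=κ], [ι].
Quotient map π: X → X/∼ sends θ ↦ [θ=κ], ι ↦ [ι], κ ↦ [θ=κ].
For each subset V ⊆ X/∼, compute π^{-1}(V) ⊆ X and check whether π^{-1}(V) ∈ τ. V is open in τ_Q iff π^{-1}(V) ∈ τ.
  V = {}: π^{-1}(V) = ∅ ∈ τ ✓.
  V = {[θ=κ]}: π^{-1}(V) = {θ, κ} ∉ τ ✗.
  V = {[ι]}: π^{-1}(V) = {ι} ∉ τ ✗.
  V = {[θ=κ], [ι]}: π^{-1}(V) = {θ, ι, κ} ∈ τ ✓.
Open sets in the quotient: τ_Q = {{}, {[θ=κ], [ι]}} (2 elements).


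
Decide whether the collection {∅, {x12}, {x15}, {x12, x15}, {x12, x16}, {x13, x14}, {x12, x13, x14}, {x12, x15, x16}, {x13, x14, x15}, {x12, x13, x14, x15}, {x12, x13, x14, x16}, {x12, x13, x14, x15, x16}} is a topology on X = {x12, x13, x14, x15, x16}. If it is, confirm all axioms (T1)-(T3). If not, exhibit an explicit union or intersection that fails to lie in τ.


τ IS a topology on X.

Axiom (T1): ∅ ∈ τ? Yes; X ∈ τ? Yes.
Axiom (T2/T3): check pairwise unions and intersections of members of τ.
All pairwise intersections and unions checked — each lies in τ. Therefore τ satisfies (T1), (T2), (T3): it IS a topology on X.


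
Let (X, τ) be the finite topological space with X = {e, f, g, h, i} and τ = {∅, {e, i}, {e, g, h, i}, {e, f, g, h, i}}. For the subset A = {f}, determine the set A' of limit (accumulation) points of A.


A' = ∅

For each x ∈ X, list the open sets U ∈ τ with x ∈ U, then check whether U ∩ (A ∖ {x}) ≠ ∅ for every such U.
  x = e: open {e, i} ∋ x has {e, i} ∩ (A ∖ {e}) = ∅, so x is NOT a limit point.
  x = f: open {e, f, g, h, i} ∋ x has {e, f, g, h, i} ∩ (A ∖ {f}) = ∅, so x is NOT a limit point.
  x = g: open {e, g, h, i} ∋ x has {e, g, h, i} ∩ (A ∖ {g}) = ∅, so x is NOT a limit point.
  x = h: open {e, g, h, i} ∋ x has {e, g, h, i} ∩ (A ∖ {h}) = ∅, so x is NOT a limit point.
  x = i: open {e, i} ∋ x has {e, i} ∩ (A ∖ {i}) = ∅, so x is NOT a limit point.
Collecting: A' = ∅.


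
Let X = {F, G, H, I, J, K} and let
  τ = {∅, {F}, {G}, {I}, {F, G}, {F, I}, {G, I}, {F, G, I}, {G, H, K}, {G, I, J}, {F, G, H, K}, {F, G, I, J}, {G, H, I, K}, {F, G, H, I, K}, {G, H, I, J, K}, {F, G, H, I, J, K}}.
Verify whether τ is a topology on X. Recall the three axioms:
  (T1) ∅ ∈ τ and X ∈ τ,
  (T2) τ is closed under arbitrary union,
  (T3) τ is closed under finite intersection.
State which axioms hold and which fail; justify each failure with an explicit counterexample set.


τ IS a topology on X.

Axiom (T1): ∅ ∈ τ? Yes; X ∈ τ? Yes.
Axiom (T2/T3): check pairwise unions and intersections of members of τ.
All pairwise intersections and unions checked — each lies in τ. Therefore τ satisfies (T1), (T2), (T3): it IS a topology on X.


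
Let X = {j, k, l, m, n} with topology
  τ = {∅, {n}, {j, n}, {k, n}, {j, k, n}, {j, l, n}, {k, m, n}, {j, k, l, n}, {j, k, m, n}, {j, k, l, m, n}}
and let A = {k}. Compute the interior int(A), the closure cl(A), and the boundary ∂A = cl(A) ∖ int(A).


int(A) = ∅, cl(A) = {k, m}, ∂A = {k, m}.

Closed sets in (X, τ) are complements of opens:
  closed(X, τ) = {∅, {l}, {m}, {j, l}, {k, m}, {l, m}, {j, l, m}, {k, l, m}, {j, k, l, m}, {j, k, l, m, n}}.
int(A) = ⋃ {U ∈ τ : U ⊆ A}. Opens contained in A: ∅.
Taking the union of these: int(A) = ∅.
cl(A) = ⋂ {C closed : A ⊆ C}. Closed sets containing A: {k, m}, {k, l, m}, {j, k, l, m}, {j, k, l, m, n}.
Intersecting these: cl(A) = {k, m}.
∂A = cl(A) ∖ int(A) = {k, m} ∖ ∅ = {k, m}.


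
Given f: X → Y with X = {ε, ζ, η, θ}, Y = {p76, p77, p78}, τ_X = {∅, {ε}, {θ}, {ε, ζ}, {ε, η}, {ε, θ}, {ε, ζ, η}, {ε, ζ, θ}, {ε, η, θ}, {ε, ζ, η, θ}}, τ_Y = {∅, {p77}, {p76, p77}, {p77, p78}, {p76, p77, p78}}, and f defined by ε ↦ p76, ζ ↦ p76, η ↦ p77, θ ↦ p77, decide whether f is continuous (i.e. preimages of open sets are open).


f is NOT continuous.

Compute f^{-1}(U) for each U ∈ τ_Y:
  U = ∅: f^{-1}(U) = ∅ ∈ τ_X ✓.
  U = {p77}: f^{-1}(U) = {η, θ} ∉ τ_X ✗.
  U = {p76, p77}: f^{-1}(U) = {ε, ζ, η, θ} ∈ τ_X ✓.
  U = {p77, p78}: f^{-1}(U) = {η, θ} ∉ τ_X ✗.
  U = {p76, p77, p78}: f^{-1}(U) = {ε, ζ, η, θ} ∈ τ_X ✓.
Found U = {p77} with f^{-1}(U) = {η, θ} not in τ_X. Therefore f is NOT continuous.


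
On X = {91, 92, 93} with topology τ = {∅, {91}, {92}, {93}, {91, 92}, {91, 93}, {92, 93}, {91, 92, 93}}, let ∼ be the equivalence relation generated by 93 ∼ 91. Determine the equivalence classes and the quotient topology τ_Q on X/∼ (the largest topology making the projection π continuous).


X/∼ = {[91=93], [92]}; |τ_Q| = 4.

Equivalence classes: [91=93], [92].
Quotient map π: X → X/∼ sends 91 ↦ [91=93], 92 ↦ [92], 93 ↦ [91=93].
For each subset V ⊆ X/∼, compute π^{-1}(V) ⊆ X and check whether π^{-1}(V) ∈ τ. V is open in τ_Q iff π^{-1}(V) ∈ τ.
  V = {}: π^{-1}(V) = ∅ ∈ τ ✓.
  V = {[91=93]}: π^{-1}(V) = {91, 93} ∈ τ ✓.
  V = {[92]}: π^{-1}(V) = {92} ∈ τ ✓.
  V = {[91=93], [92]}: π^{-1}(V) = {91, 92, 93} ∈ τ ✓.
Open sets in the quotient: τ_Q = {{}, {[91=93]}, {[92]}, {[91=93], [92]}} (4 elements).


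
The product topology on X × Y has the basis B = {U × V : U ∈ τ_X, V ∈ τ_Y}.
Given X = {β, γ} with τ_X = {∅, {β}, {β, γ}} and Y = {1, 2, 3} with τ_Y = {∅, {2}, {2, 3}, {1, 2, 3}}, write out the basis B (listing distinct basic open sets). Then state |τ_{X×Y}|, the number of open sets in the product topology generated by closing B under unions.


Basis B = {∅ × ∅, {β} × {2}, {β} × {2, 3}, {β, γ} × {2}, {β} × {1, 2, 3}, {β, γ} × {2, 3}, {β, γ} × {1, 2, 3}}; |τ_{X×Y}| = 10.

Enumerate products U × V with U ∈ τ_X, V ∈ τ_Y (deduplicated):
  ∅ × ∅ = {} (∅)
  {β} × {2} = {(β,2)}
  {β} × {2, 3} = {(β,2), (β,3)}
  {β, γ} × {2} = {(β,2), (γ,2)}
  {β} × {1, 2, 3} = {(β,1), (β,2), (β,3)}
  {β, γ} × {2, 3} = {(β,2), (β,3), (γ,2), (γ,3)}
  {β, γ} × {1, 2, 3} = {(β,1), (β,2), (β,3), (γ,1), (γ,2), (γ,3)}
These 7 distinct sets form the basis B.
Close under arbitrary unions to get τ_{X×Y}; counting gives |τ_{X×Y}| = 10.


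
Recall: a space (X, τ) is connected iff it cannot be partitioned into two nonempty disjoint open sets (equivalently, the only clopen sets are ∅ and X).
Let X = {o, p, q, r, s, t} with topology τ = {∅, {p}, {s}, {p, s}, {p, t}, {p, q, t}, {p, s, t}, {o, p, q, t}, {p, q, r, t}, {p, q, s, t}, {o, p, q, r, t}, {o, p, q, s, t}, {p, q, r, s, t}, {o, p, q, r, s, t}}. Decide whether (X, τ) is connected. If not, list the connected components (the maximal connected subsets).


(X, τ) is disconnected; components = [{s}, {o, p, q, r, t}].

Find clopen sets (U ∈ τ with X ∖ U ∈ τ):
  U = ∅, X ∖ U = {o, p, q, r, s, t} — both open, so U is clopen.
  U = {s}, X ∖ U = {o, p, q, r, t} — both open, so U is clopen.
  U = {o, p, q, r, t}, X ∖ U = {s} — both open, so U is clopen.
  U = {o, p, q, r, s, t}, X ∖ U = ∅ — both open, so U is clopen.
Nontrivial clopen(s) exist: e.g. {o, p, q, r, t}. So (X, τ) is disconnected.
Compute connected components by grouping points that agree on all clopens:
  component: {s}
  component: {o, p, q, r, t}


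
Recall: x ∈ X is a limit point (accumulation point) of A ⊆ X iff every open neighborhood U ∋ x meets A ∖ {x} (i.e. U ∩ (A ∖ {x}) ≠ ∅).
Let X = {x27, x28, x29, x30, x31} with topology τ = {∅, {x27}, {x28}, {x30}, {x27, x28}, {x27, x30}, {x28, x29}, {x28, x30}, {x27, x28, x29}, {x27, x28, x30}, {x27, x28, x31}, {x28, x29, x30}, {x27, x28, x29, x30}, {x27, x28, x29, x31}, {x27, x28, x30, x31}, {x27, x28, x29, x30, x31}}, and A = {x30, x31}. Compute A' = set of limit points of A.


A' = ∅

For each x ∈ X, list the open sets U ∈ τ with x ∈ U, then check whether U ∩ (A ∖ {x}) ≠ ∅ for every such U.
  x = x27: open {x27} ∋ x has {x27} ∩ (A ∖ {x27}) = ∅, so x is NOT a limit point.
  x = x28: open {x28} ∋ x has {x28} ∩ (A ∖ {x28}) = ∅, so x is NOT a limit point.
  x = x29: open {x28, x29} ∋ x has {x28, x29} ∩ (A ∖ {x29}) = ∅, so x is NOT a limit point.
  x = x30: open {x30} ∋ x has {x30} ∩ (A ∖ {x30}) = ∅, so x is NOT a limit point.
  x = x31: open {x27, x28, x31} ∋ x has {x27, x28, x31} ∩ (A ∖ {x31}) = ∅, so x is NOT a limit point.
Collecting: A' = ∅.


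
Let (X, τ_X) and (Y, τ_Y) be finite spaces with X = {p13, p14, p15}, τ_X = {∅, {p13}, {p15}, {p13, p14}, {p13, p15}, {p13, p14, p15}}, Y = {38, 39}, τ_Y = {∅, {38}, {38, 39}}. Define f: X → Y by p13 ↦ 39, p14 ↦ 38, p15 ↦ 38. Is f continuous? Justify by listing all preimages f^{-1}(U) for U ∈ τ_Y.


f is NOT continuous.

Compute f^{-1}(U) for each U ∈ τ_Y:
  U = ∅: f^{-1}(U) = ∅ ∈ τ_X ✓.
  U = {38}: f^{-1}(U) = {p14, p15} ∉ τ_X ✗.
  U = {38, 39}: f^{-1}(U) = {p13, p14, p15} ∈ τ_X ✓.
Found U = {38} with f^{-1}(U) = {p14, p15} not in τ_X. Therefore f is NOT continuous.


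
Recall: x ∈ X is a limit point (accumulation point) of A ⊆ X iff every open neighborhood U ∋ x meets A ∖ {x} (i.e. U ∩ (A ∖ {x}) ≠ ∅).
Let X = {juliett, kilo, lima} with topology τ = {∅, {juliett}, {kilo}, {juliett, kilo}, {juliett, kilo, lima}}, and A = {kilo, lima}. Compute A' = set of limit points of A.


A' = {lima}

For each x ∈ X, list the open sets U ∈ τ with x ∈ U, then check whether U ∩ (A ∖ {x}) ≠ ∅ for every such U.
  x = juliett: open {juliett} ∋ x has {juliett} ∩ (A ∖ {juliett}) = ∅, so x is NOT a limit point.
  x = kilo: open {kilo} ∋ x has {kilo} ∩ (A ∖ {kilo}) = ∅, so x is NOT a limit point.
  x = lima: opens ∋ x are {juliett, kilo, lima}; each meets A ∖ {lima}, so x IS a limit point.
Collecting: A' = {lima}.


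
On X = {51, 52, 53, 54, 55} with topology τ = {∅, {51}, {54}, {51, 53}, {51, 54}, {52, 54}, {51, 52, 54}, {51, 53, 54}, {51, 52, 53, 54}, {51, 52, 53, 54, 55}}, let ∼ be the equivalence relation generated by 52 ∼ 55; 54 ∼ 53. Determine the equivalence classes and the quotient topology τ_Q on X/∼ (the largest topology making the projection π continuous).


X/∼ = {[51], [52=55], [53=54]}; |τ_Q| = 4.

Equivalence classes: [51], [52=55], [53=54].
Quotient map π: X → X/∼ sends 51 ↦ [51], 52 ↦ [52=55], 53 ↦ [53=54], 54 ↦ [53=54], 55 ↦ [52=55].
For each subset V ⊆ X/∼, compute π^{-1}(V) ⊆ X and check whether π^{-1}(V) ∈ τ. V is open in τ_Q iff π^{-1}(V) ∈ τ.
  V = {}: π^{-1}(V) = ∅ ∈ τ ✓.
  V = {[51]}: π^{-1}(V) = {51} ∈ τ ✓.
  V = {[52=55]}: π^{-1}(V) = {52, 55} ∉ τ ✗.
  V = {[51], [52=55]}: π^{-1}(V) = {51, 52, 55} ∉ τ ✗.
  V = {[53=54]}: π^{-1}(V) = {53, 54} ∉ τ ✗.
  V = {[51], [53=54]}: π^{-1}(V) = {51, 53, 54} ∈ τ ✓.
  V = {[52=55], [53=54]}: π^{-1}(V) = {52, 53, 54, 55} ∉ τ ✗.
  V = {[51], [52=55], [53=54]}: π^{-1}(V) = {51, 52, 53, 54, 55} ∈ τ ✓.
Open sets in the quotient: τ_Q = {{}, {[51]}, {[51], [53=54]}, {[51], [52=55], [53=54]}} (4 elements).


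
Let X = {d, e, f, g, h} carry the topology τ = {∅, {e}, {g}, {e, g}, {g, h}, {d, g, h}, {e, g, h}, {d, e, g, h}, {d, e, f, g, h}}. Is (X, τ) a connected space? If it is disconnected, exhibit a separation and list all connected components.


(X, τ) is connected.

Find clopen sets (U ∈ τ with X ∖ U ∈ τ):
  U = ∅, X ∖ U = {d, e, f, g, h} — both open, so U is clopen.
  U = {d, e, f, g, h}, X ∖ U = ∅ — both open, so U is clopen.
Only trivial clopens (∅ and X) exist, so (X, τ) is connected.
Compute connected components by grouping points that agree on all clopens:
  component: {d, e, f, g, h}


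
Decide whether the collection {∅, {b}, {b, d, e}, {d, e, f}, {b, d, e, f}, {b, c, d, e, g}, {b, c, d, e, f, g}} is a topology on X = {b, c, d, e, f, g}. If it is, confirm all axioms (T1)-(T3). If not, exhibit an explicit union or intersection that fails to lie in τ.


τ is NOT a topology on X.

Axiom (T1): ∅ ∈ τ? Yes; X ∈ τ? Yes.
Axiom (T2/T3): check pairwise unions and intersections of members of τ.
Counterexample for (T3): {b, d, e} ∩ {d, e, f} = {d, e} ∉ τ. Therefore τ is NOT a topology.


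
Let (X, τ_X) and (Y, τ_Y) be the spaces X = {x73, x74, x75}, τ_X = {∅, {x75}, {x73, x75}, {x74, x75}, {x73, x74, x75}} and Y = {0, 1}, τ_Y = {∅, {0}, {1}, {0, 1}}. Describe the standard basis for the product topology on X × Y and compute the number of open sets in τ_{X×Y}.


Basis B = {∅ × ∅, {x75} × {0}, {x75} × {1}, {x73, x75} × {0}, {x73, x75} × {1}, {x74, x75} × {0}, {x74, x75} × {1}, {x75} × {0, 1}, {x73, x74, x75} × {0}, {x73, x74, x75} × {1}, {x73, x75} × {0, 1}, {x74, x75} × {0, 1}, {x73, x74, x75} × {0, 1}}; |τ_{X×Y}| = 25.

Enumerate products U × V with U ∈ τ_X, V ∈ τ_Y (deduplicated):
  ∅ × ∅ = {} (∅)
  {x75} × {0} = {(x75,0)}
  {x75} × {1} = {(x75,1)}
  {x73, x75} × {0} = {(x73,0), (x75,0)}
  {x73, x75} × {1} = {(x73,1), (x75,1)}
  {x74, x75} × {0} = {(x74,0), (x75,0)}
  {x74, x75} × {1} = {(x74,1), (x75,1)}
  {x75} × {0, 1} = {(x75,0), (x75,1)}
  {x73, x74, x75} × {0} = {(x73,0), (x74,0), (x75,0)}
  {x73, x74, x75} × {1} = {(x73,1), (x74,1), (x75,1)}
  {x73, x75} × {0, 1} = {(x73,0), (x73,1), (x75,0), (x75,1)}
  {x74, x75} × {0, 1} = {(x74,0), (x74,1), (x75,0), (x75,1)}
  {x73, x74, x75} × {0, 1} = {(x73,0), (x73,1), (x74,0), (x74,1), (x75,0), (x75,1)}
These 13 distinct sets form the basis B.
Close under arbitrary unions to get τ_{X×Y}; counting gives |τ_{X×Y}| = 25.


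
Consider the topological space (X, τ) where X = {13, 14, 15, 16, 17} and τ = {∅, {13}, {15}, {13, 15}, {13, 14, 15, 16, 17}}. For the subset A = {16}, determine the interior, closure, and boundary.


int(A) = ∅, cl(A) = {14, 16, 17}, ∂A = {14, 16, 17}.

Closed sets in (X, τ) are complements of opens:
  closed(X, τ) = {∅, {14, 16, 17}, {13, 14, 16, 17}, {14, 15, 16, 17}, {13, 14, 15, 16, 17}}.
int(A) = ⋃ {U ∈ τ : U ⊆ A}. Opens contained in A: ∅.
Taking the union of these: int(A) = ∅.
cl(A) = ⋂ {C closed : A ⊆ C}. Closed sets containing A: {14, 16, 17}, {13, 14, 16, 17}, {14, 15, 16, 17}, {13, 14, 15, 16, 17}.
Intersecting these: cl(A) = {14, 16, 17}.
∂A = cl(A) ∖ int(A) = {14, 16, 17} ∖ ∅ = {14, 16, 17}.


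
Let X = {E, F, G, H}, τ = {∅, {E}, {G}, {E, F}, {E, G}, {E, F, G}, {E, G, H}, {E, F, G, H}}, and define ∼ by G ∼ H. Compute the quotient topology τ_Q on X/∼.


X/∼ = {[E], [F], [G=H]}; |τ_Q| = 5.

Equivalence classes: [E], [F], [G=H].
Quotient map π: X → X/∼ sends E ↦ [E], F ↦ [F], G ↦ [G=H], H ↦ [G=H].
For each subset V ⊆ X/∼, compute π^{-1}(V) ⊆ X and check whether π^{-1}(V) ∈ τ. V is open in τ_Q iff π^{-1}(V) ∈ τ.
  V = {}: π^{-1}(V) = ∅ ∈ τ ✓.
  V = {[E]}: π^{-1}(V) = {E} ∈ τ ✓.
  V = {[F]}: π^{-1}(V) = {F} ∉ τ ✗.
  V = {[E], [F]}: π^{-1}(V) = {E, F} ∈ τ ✓.
  V = {[G=H]}: π^{-1}(V) = {G, H} ∉ τ ✗.
  V = {[E], [G=H]}: π^{-1}(V) = {E, G, H} ∈ τ ✓.
  V = {[F], [G=H]}: π^{-1}(V) = {F, G, H} ∉ τ ✗.
  V = {[E], [F], [G=H]}: π^{-1}(V) = {E, F, G, H} ∈ τ ✓.
Open sets in the quotient: τ_Q = {{}, {[E]}, {[E], [F]}, {[E], [G=H]}, {[E], [F], [G=H]}} (5 elements).


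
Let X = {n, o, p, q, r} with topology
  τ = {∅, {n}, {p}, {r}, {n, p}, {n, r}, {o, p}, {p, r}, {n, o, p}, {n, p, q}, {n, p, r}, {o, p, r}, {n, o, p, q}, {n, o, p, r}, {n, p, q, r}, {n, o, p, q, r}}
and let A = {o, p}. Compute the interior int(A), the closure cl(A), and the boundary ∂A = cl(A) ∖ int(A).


int(A) = {o, p}, cl(A) = {o, p, q}, ∂A = {q}.

Closed sets in (X, τ) are complements of opens:
  closed(X, τ) = {∅, {o}, {q}, {r}, {n, q}, {o, q}, {o, r}, {q, r}, {n, o, q}, {n, q, r}, {o, p, q}, {o, q, r}, {n, o, p, q}, {n, o, q, r}, {o, p, q, r}, {n, o, p, q, r}}.
int(A) = ⋃ {U ∈ τ : U ⊆ A}. Opens contained in A: ∅, {p}, {o, p}.
Taking the union of these: int(A) = {o, p}.
cl(A) = ⋂ {C closed : A ⊆ C}. Closed sets containing A: {o, p, q}, {n, o, p, q}, {o, p, q, r}, {n, o, p, q, r}.
Intersecting these: cl(A) = {o, p, q}.
∂A = cl(A) ∖ int(A) = {o, p, q} ∖ {o, p} = {q}.


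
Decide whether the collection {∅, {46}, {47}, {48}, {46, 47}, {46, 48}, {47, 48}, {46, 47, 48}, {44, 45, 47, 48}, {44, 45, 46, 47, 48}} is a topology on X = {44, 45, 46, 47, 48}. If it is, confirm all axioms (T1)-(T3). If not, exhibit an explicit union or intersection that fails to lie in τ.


τ IS a topology on X.

Axiom (T1): ∅ ∈ τ? Yes; X ∈ τ? Yes.
Axiom (T2/T3): check pairwise unions and intersections of members of τ.
All pairwise intersections and unions checked — each lies in τ. Therefore τ satisfies (T1), (T2), (T3): it IS a topology on X.


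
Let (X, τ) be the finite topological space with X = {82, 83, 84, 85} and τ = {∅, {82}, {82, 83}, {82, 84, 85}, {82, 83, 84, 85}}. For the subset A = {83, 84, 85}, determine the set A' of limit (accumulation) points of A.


A' = {84, 85}

For each x ∈ X, list the open sets U ∈ τ with x ∈ U, then check whether U ∩ (A ∖ {x}) ≠ ∅ for every such U.
  x = 82: open {82} ∋ x has {82} ∩ (A ∖ {82}) = ∅, so x is NOT a limit point.
  x = 83: open {82, 83} ∋ x has {82, 83} ∩ (A ∖ {83}) = ∅, so x is NOT a limit point.
  x = 84: opens ∋ x are {82, 84, 85}, {82, 83, 84, 85}; each meets A ∖ {84}, so x IS a limit point.
  x = 85: opens ∋ x are {82, 84, 85}, {82, 83, 84, 85}; each meets A ∖ {85}, so x IS a limit point.
Collecting: A' = {84, 85}.


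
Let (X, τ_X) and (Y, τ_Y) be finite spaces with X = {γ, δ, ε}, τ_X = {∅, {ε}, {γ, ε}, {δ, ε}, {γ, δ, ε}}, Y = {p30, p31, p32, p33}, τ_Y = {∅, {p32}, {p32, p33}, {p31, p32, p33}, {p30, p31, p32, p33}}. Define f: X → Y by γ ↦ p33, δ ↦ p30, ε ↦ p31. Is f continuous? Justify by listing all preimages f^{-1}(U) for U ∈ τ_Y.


f is NOT continuous.

Compute f^{-1}(U) for each U ∈ τ_Y:
  U = ∅: f^{-1}(U) = ∅ ∈ τ_X ✓.
  U = {p32}: f^{-1}(U) = ∅ ∈ τ_X ✓.
  U = {p32, p33}: f^{-1}(U) = {γ} ∉ τ_X ✗.
  U = {p31, p32, p33}: f^{-1}(U) = {γ, ε} ∈ τ_X ✓.
  U = {p30, p31, p32, p33}: f^{-1}(U) = {γ, δ, ε} ∈ τ_X ✓.
Found U = {p32, p33} with f^{-1}(U) = {γ} not in τ_X. Therefore f is NOT continuous.


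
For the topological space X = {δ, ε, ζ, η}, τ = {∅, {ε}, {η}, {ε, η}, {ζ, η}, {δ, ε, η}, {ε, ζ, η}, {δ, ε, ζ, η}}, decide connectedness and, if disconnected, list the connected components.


(X, τ) is connected.

Find clopen sets (U ∈ τ with X ∖ U ∈ τ):
  U = ∅, X ∖ U = {δ, ε, ζ, η} — both open, so U is clopen.
  U = {δ, ε, ζ, η}, X ∖ U = ∅ — both open, so U is clopen.
Only trivial clopens (∅ and X) exist, so (X, τ) is connected.
Compute connected components by grouping points that agree on all clopens:
  component: {δ, ε, ζ, η}


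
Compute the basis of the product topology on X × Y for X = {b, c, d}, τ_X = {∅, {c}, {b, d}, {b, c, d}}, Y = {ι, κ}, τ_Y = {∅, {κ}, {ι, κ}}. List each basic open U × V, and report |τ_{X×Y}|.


Basis B = {∅ × ∅, {c} × {κ}, {b, d} × {κ}, {c} × {ι, κ}, {b, c, d} × {κ}, {b, d} × {ι, κ}, {b, c, d} × {ι, κ}}; |τ_{X×Y}| = 9.

Enumerate products U × V with U ∈ τ_X, V ∈ τ_Y (deduplicated):
  ∅ × ∅ = {} (∅)
  {c} × {κ} = {(c,κ)}
  {b, d} × {κ} = {(b,κ), (d,κ)}
  {c} × {ι, κ} = {(c,ι), (c,κ)}
  {b, c, d} × {κ} = {(b,κ), (c,κ), (d,κ)}
  {b, d} × {ι, κ} = {(b,ι), (b,κ), (d,ι), (d,κ)}
  {b, c, d} × {ι, κ} = {(b,ι), (b,κ), (c,ι), (c,κ), (d,ι), (d,κ)}
These 7 distinct sets form the basis B.
Close under arbitrary unions to get τ_{X×Y}; counting gives |τ_{X×Y}| = 9.


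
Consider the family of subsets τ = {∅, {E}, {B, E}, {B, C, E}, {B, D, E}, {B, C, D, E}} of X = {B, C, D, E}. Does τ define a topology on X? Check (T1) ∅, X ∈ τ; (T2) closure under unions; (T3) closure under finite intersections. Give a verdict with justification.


τ IS a topology on X.

Axiom (T1): ∅ ∈ τ? Yes; X ∈ τ? Yes.
Axiom (T2/T3): check pairwise unions and intersections of members of τ.
All pairwise intersections and unions checked — each lies in τ. Therefore τ satisfies (T1), (T2), (T3): it IS a topology on X.


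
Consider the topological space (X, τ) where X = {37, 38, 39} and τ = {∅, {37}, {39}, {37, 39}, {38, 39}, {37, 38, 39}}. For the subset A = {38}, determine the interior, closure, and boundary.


int(A) = ∅, cl(A) = {38}, ∂A = {38}.

Closed sets in (X, τ) are complements of opens:
  closed(X, τ) = {∅, {37}, {38}, {37, 38}, {38, 39}, {37, 38, 39}}.
int(A) = ⋃ {U ∈ τ : U ⊆ A}. Opens contained in A: ∅.
Taking the union of these: int(A) = ∅.
cl(A) = ⋂ {C closed : A ⊆ C}. Closed sets containing A: {38}, {37, 38}, {38, 39}, {37, 38, 39}.
Intersecting these: cl(A) = {38}.
∂A = cl(A) ∖ int(A) = {38} ∖ ∅ = {38}.


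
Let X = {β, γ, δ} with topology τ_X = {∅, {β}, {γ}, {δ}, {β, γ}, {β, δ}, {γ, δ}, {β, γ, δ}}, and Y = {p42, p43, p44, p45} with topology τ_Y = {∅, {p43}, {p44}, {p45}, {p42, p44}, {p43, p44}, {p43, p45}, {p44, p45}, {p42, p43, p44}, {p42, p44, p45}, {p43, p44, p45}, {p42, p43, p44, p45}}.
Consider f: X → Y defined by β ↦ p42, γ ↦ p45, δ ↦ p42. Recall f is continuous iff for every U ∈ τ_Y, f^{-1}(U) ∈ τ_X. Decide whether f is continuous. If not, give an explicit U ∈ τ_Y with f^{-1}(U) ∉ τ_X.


f IS continuous.

Compute f^{-1}(U) for each U ∈ τ_Y:
  U = ∅: f^{-1}(U) = ∅ ∈ τ_X ✓.
  U = {p43}: f^{-1}(U) = ∅ ∈ τ_X ✓.
  U = {p44}: f^{-1}(U) = ∅ ∈ τ_X ✓.
  U = {p45}: f^{-1}(U) = {γ} ∈ τ_X ✓.
  U = {p42, p44}: f^{-1}(U) = {β, δ} ∈ τ_X ✓.
  U = {p43, p44}: f^{-1}(U) = ∅ ∈ τ_X ✓.
  U = {p43, p45}: f^{-1}(U) = {γ} ∈ τ_X ✓.
  U = {p44, p45}: f^{-1}(U) = {γ} ∈ τ_X ✓.
  U = {p42, p43, p44}: f^{-1}(U) = {β, δ} ∈ τ_X ✓.
  U = {p42, p44, p45}: f^{-1}(U) = {β, γ, δ} ∈ τ_X ✓.
  U = {p43, p44, p45}: f^{-1}(U) = {γ} ∈ τ_X ✓.
  U = {p42, p43, p44, p45}: f^{-1}(U) = {β, γ, δ} ∈ τ_X ✓.
Every preimage lies in τ_X, so f IS continuous.


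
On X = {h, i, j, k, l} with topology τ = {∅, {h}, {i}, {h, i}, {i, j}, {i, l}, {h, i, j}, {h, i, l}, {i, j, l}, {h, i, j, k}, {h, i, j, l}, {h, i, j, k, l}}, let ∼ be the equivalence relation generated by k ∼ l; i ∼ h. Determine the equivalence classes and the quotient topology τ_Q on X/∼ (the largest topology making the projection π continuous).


X/∼ = {[h=i], [j], [k=l]}; |τ_Q| = 4.

Equivalence classes: [h=i], [j], [k=l].
Quotient map π: X → X/∼ sends h ↦ [h=i], i ↦ [h=i], j ↦ [j], k ↦ [k=l], l ↦ [k=l].
For each subset V ⊆ X/∼, compute π^{-1}(V) ⊆ X and check whether π^{-1}(V) ∈ τ. V is open in τ_Q iff π^{-1}(V) ∈ τ.
  V = {}: π^{-1}(V) = ∅ ∈ τ ✓.
  V = {[h=i]}: π^{-1}(V) = {h, i} ∈ τ ✓.
  V = {[j]}: π^{-1}(V) = {j} ∉ τ ✗.
  V = {[h=i], [j]}: π^{-1}(V) = {h, i, j} ∈ τ ✓.
  V = {[k=l]}: π^{-1}(V) = {k, l} ∉ τ ✗.
  V = {[h=i], [k=l]}: π^{-1}(V) = {h, i, k, l} ∉ τ ✗.
  V = {[j], [k=l]}: π^{-1}(V) = {j, k, l} ∉ τ ✗.
  V = {[h=i], [j], [k=l]}: π^{-1}(V) = {h, i, j, k, l} ∈ τ ✓.
Open sets in the quotient: τ_Q = {{}, {[h=i]}, {[h=i], [j]}, {[h=i], [j], [k=l]}} (4 elements).


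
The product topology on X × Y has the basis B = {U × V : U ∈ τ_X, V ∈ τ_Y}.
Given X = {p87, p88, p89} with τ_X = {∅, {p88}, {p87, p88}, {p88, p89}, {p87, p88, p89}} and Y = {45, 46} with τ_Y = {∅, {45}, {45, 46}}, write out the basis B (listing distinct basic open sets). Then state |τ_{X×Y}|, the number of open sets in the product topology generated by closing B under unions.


Basis B = {∅ × ∅, {p88} × {45}, {p87, p88} × {45}, {p88} × {45, 46}, {p88, p89} × {45}, {p87, p88, p89} × {45}, {p87, p88} × {45, 46}, {p88, p89} × {45, 46}, {p87, p88, p89} × {45, 46}}; |τ_{X×Y}| = 14.

Enumerate products U × V with U ∈ τ_X, V ∈ τ_Y (deduplicated):
  ∅ × ∅ = {} (∅)
  {p88} × {45} = {(p88,45)}
  {p87, p88} × {45} = {(p87,45), (p88,45)}
  {p88} × {45, 46} = {(p88,45), (p88,46)}
  {p88, p89} × {45} = {(p88,45), (p89,45)}
  {p87, p88, p89} × {45} = {(p87,45), (p88,45), (p89,45)}
  {p87, p88} × {45, 46} = {(p87,45), (p87,46), (p88,45), (p88,46)}
  {p88, p89} × {45, 46} = {(p88,45), (p88,46), (p89,45), (p89,46)}
  {p87, p88, p89} × {45, 46} = {(p87,45), (p87,46), (p88,45), (p88,46), (p89,45), (p89,46)}
These 9 distinct sets form the basis B.
Close under arbitrary unions to get τ_{X×Y}; counting gives |τ_{X×Y}| = 14.


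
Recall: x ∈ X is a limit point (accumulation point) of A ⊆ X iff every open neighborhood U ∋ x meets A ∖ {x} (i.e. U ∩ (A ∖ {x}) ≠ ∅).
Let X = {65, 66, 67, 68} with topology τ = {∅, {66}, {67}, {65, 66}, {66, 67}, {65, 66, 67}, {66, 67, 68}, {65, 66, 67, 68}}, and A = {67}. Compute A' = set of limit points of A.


A' = {68}

For each x ∈ X, list the open sets U ∈ τ with x ∈ U, then check whether U ∩ (A ∖ {x}) ≠ ∅ for every such U.
  x = 65: open {65, 66} ∋ x has {65, 66} ∩ (A ∖ {65}) = ∅, so x is NOT a limit point.
  x = 66: open {66} ∋ x has {66} ∩ (A ∖ {66}) = ∅, so x is NOT a limit point.
  x = 67: open {67} ∋ x has {67} ∩ (A ∖ {67}) = ∅, so x is NOT a limit point.
  x = 68: opens ∋ x are {66, 67, 68}, {65, 66, 67, 68}; each meets A ∖ {68}, so x IS a limit point.
Collecting: A' = {68}.


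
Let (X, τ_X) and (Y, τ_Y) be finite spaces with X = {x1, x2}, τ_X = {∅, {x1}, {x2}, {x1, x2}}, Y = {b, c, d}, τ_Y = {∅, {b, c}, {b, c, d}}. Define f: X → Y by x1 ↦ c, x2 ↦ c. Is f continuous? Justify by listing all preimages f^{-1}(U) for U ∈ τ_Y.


f IS continuous.

Compute f^{-1}(U) for each U ∈ τ_Y:
  U = ∅: f^{-1}(U) = ∅ ∈ τ_X ✓.
  U = {b, c}: f^{-1}(U) = {x1, x2} ∈ τ_X ✓.
  U = {b, c, d}: f^{-1}(U) = {x1, x2} ∈ τ_X ✓.
Every preimage lies in τ_X, so f IS continuous.


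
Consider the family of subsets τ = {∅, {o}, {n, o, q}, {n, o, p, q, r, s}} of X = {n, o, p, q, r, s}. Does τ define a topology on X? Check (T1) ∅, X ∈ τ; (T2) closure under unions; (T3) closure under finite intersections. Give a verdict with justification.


τ IS a topology on X.

Axiom (T1): ∅ ∈ τ? Yes; X ∈ τ? Yes.
Axiom (T2/T3): check pairwise unions and intersections of members of τ.
All pairwise intersections and unions checked — each lies in τ. Therefore τ satisfies (T1), (T2), (T3): it IS a topology on X.


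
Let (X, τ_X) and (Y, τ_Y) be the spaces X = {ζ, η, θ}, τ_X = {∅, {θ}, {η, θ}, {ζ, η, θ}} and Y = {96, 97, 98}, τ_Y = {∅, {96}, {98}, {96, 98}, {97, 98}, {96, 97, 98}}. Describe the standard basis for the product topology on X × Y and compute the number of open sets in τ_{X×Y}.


Basis B = {∅ × ∅, {θ} × {96}, {θ} × {98}, {η, θ} × {96}, {η, θ} × {98}, {θ} × {96, 98}, {θ} × {97, 98}, {ζ, η, θ} × {96}, {ζ, η, θ} × {98}, {θ} × {96, 97, 98}, {η, θ} × {96, 98}, {η, θ} × {97, 98}, {ζ, η, θ} × {96, 98}, {ζ, η, θ} × {97, 98}, {η, θ} × {96, 97, 98}, {ζ, η, θ} × {96, 97, 98}}; |τ_{X×Y}| = 40.

Enumerate products U × V with U ∈ τ_X, V ∈ τ_Y (deduplicated):
  ∅ × ∅ = {} (∅)
  {θ} × {96} = {(θ,96)}
  {θ} × {98} = {(θ,98)}
  {η, θ} × {96} = {(η,96), (θ,96)}
  {η, θ} × {98} = {(η,98), (θ,98)}
  {θ} × {96, 98} = {(θ,96), (θ,98)}
  {θ} × {97, 98} = {(θ,97), (θ,98)}
  {ζ, η, θ} × {96} = {(ζ,96), (η,96), (θ,96)}
  {ζ, η, θ} × {98} = {(ζ,98), (η,98), (θ,98)}
  {θ} × {96, 97, 98} = {(θ,96), (θ,97), (θ,98)}
  {η, θ} × {96, 98} = {(η,96), (η,98), (θ,96), (θ,98)}
  {η, θ} × {97, 98} = {(η,97), (η,98), (θ,97), (θ,98)}
  {ζ, η, θ} × {96, 98} = {(ζ,96), (ζ,98), (η,96), (η,98), (θ,96), (θ,98)}
  {ζ, η, θ} × {97, 98} = {(ζ,97), (ζ,98), (η,97), (η,98), (θ,97), (θ,98)}
  {η, θ} × {96, 97, 98} = {(η,96), (η,97), (η,98), (θ,96), (θ,97), (θ,98)}
  {ζ, η, θ} × {96, 97, 98} = {(ζ,96), (ζ,97), (ζ,98), (η,96), (η,97), (η,98), (θ,96), (θ,97), (θ,98)}
These 16 distinct sets form the basis B.
Close under arbitrary unions to get τ_{X×Y}; counting gives |τ_{X×Y}| = 40.


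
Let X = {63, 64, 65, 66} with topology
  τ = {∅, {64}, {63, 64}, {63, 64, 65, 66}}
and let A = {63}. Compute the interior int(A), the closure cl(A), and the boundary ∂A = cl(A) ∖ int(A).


int(A) = ∅, cl(A) = {63, 65, 66}, ∂A = {63, 65, 66}.

Closed sets in (X, τ) are complements of opens:
  closed(X, τ) = {∅, {65, 66}, {63, 65, 66}, {63, 64, 65, 66}}.
int(A) = ⋃ {U ∈ τ : U ⊆ A}. Opens contained in A: ∅.
Taking the union of these: int(A) = ∅.
cl(A) = ⋂ {C closed : A ⊆ C}. Closed sets containing A: {63, 65, 66}, {63, 64, 65, 66}.
Intersecting these: cl(A) = {63, 65, 66}.
∂A = cl(A) ∖ int(A) = {63, 65, 66} ∖ ∅ = {63, 65, 66}.


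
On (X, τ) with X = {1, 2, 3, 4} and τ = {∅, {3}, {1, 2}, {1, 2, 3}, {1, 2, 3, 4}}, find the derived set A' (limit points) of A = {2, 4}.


A' = {1, 4}

For each x ∈ X, list the open sets U ∈ τ with x ∈ U, then check whether U ∩ (A ∖ {x}) ≠ ∅ for every such U.
  x = 1: opens ∋ x are {1, 2}, {1, 2, 3}, {1, 2, 3, 4}; each meets A ∖ {1}, so x IS a limit point.
  x = 2: open {1, 2} ∋ x has {1, 2} ∩ (A ∖ {2}) = ∅, so x is NOT a limit point.
  x = 3: open {3} ∋ x has {3} ∩ (A ∖ {3}) = ∅, so x is NOT a limit point.
  x = 4: opens ∋ x are {1, 2, 3, 4}; each meets A ∖ {4}, so x IS a limit point.
Collecting: A' = {1, 4}.


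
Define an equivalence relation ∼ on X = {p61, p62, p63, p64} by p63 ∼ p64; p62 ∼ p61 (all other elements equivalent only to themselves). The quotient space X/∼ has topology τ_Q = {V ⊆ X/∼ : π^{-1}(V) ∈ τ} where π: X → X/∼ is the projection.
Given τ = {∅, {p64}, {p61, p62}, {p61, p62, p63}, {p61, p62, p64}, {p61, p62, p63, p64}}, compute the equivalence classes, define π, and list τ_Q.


X/∼ = {[p61=p62], [p63=p64]}; |τ_Q| = 3.

Equivalence classes: [p61=p62], [p63=p64].
Quotient map π: X → X/∼ sends p61 ↦ [p61=p62], p62 ↦ [p61=p62], p63 ↦ [p63=p64], p64 ↦ [p63=p64].
For each subset V ⊆ X/∼, compute π^{-1}(V) ⊆ X and check whether π^{-1}(V) ∈ τ. V is open in τ_Q iff π^{-1}(V) ∈ τ.
  V = {}: π^{-1}(V) = ∅ ∈ τ ✓.
  V = {[p61=p62]}: π^{-1}(V) = {p61, p62} ∈ τ ✓.
  V = {[p63=p64]}: π^{-1}(V) = {p63, p64} ∉ τ ✗.
  V = {[p61=p62], [p63=p64]}: π^{-1}(V) = {p61, p62, p63, p64} ∈ τ ✓.
Open sets in the quotient: τ_Q = {{}, {[p61=p62]}, {[p61=p62], [p63=p64]}} (3 elements).


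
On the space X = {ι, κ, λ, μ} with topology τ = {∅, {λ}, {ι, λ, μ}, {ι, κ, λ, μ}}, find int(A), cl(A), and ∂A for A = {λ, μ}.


int(A) = {λ}, cl(A) = {ι, κ, λ, μ}, ∂A = {ι, κ, μ}.

Closed sets in (X, τ) are complements of opens:
  closed(X, τ) = {∅, {κ}, {ι, κ, μ}, {ι, κ, λ, μ}}.
int(A) = ⋃ {U ∈ τ : U ⊆ A}. Opens contained in A: ∅, {λ}.
Taking the union of these: int(A) = {λ}.
cl(A) = ⋂ {C closed : A ⊆ C}. Closed sets containing A: {ι, κ, λ, μ}.
Intersecting these: cl(A) = {ι, κ, λ, μ}.
∂A = cl(A) ∖ int(A) = {ι, κ, λ, μ} ∖ {λ} = {ι, κ, μ}.


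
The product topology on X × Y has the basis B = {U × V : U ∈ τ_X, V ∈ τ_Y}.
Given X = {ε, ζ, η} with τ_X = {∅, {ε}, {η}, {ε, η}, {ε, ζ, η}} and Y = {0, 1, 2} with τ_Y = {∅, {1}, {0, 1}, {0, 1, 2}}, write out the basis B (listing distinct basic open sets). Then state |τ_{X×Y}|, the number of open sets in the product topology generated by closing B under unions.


Basis B = {∅ × ∅, {ε} × {1}, {η} × {1}, {ε} × {0, 1}, {ε, η} × {1}, {η} × {0, 1}, {ε} × {0, 1, 2}, {ε, ζ, η} × {1}, {η} × {0, 1, 2}, {ε, η} × {0, 1}, {ε, η} × {0, 1, 2}, {ε, ζ, η} × {0, 1}, {ε, ζ, η} × {0, 1, 2}}; |τ_{X×Y}| = 30.

Enumerate products U × V with U ∈ τ_X, V ∈ τ_Y (deduplicated):
  ∅ × ∅ = {} (∅)
  {ε} × {1} = {(ε,1)}
  {η} × {1} = {(η,1)}
  {ε} × {0, 1} = {(ε,0), (ε,1)}
  {ε, η} × {1} = {(ε,1), (η,1)}
  {η} × {0, 1} = {(η,0), (η,1)}
  {ε} × {0, 1, 2} = {(ε,0), (ε,1), (ε,2)}
  {ε, ζ, η} × {1} = {(ε,1), (ζ,1), (η,1)}
  {η} × {0, 1, 2} = {(η,0), (η,1), (η,2)}
  {ε, η} × {0, 1} = {(ε,0), (ε,1), (η,0), (η,1)}
  {ε, η} × {0, 1, 2} = {(ε,0), (ε,1), (ε,2), (η,0), (η,1), (η,2)}
  {ε, ζ, η} × {0, 1} = {(ε,0), (ε,1), (ζ,0), (ζ,1), (η,0), (η,1)}
  {ε, ζ, η} × {0, 1, 2} = {(ε,0), (ε,1), (ε,2), (ζ,0), (ζ,1), (ζ,2), (η,0), (η,1), (η,2)}
These 13 distinct sets form the basis B.
Close under arbitrary unions to get τ_{X×Y}; counting gives |τ_{X×Y}| = 30.


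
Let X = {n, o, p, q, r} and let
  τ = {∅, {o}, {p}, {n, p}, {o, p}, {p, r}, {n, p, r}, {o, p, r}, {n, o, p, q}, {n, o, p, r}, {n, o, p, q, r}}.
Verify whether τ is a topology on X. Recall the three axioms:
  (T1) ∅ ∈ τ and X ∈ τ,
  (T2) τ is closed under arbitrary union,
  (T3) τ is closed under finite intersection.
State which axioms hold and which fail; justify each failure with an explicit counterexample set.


τ is NOT a topology on X.

Axiom (T1): ∅ ∈ τ? Yes; X ∈ τ? Yes.
Axiom (T2/T3): check pairwise unions and intersections of members of τ.
Counterexample for (T2): {o} ∪ {n, p} = {n, o, p} ∉ τ. Therefore τ is NOT a topology.


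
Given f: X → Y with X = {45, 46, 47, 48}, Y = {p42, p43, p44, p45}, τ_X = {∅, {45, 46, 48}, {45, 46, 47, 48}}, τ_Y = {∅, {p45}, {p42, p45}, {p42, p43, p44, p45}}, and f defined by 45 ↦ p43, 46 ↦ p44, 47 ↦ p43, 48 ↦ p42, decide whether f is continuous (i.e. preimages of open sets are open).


f is NOT continuous.

Compute f^{-1}(U) for each U ∈ τ_Y:
  U = ∅: f^{-1}(U) = ∅ ∈ τ_X ✓.
  U = {p45}: f^{-1}(U) = ∅ ∈ τ_X ✓.
  U = {p42, p45}: f^{-1}(U) = {48} ∉ τ_X ✗.
  U = {p42, p43, p44, p45}: f^{-1}(U) = {45, 46, 47, 48} ∈ τ_X ✓.
Found U = {p42, p45} with f^{-1}(U) = {48} not in τ_X. Therefore f is NOT continuous.
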